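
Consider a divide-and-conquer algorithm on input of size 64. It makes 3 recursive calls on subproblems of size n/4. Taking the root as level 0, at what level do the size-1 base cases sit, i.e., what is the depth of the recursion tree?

For divide and conquer with division factor 4:

Problem sizes at each level:
Level 0: 64
Level 1: 16
Level 2: 4
Level 3: 1

The root is level 0 and the size-1 base case is level 3 (the tree spans levels 0 through 3, i.e. 4 levels counting the root), so the depth is the number of divisions: log_4(64) = 3

The recursion tree depth is log_4(64) = 3. At each level, the problem size is divided by 4, so it takes 3 divisions to reduce to a base case of size 1. The algorithm makes 3 recursive calls at each level.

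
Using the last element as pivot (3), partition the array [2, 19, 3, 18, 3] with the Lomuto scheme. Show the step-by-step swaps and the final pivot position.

Lomuto partition with pivot = 3:

Initial array: [2, 19, 3, 18, 3]

arr[0]=2 <= 3: swap with position 0, array becomes [2, 19, 3, 18, 3]
arr[1]=19 > 3: no swap
arr[2]=3 <= 3: swap with position 1, array becomes [2, 3, 19, 18, 3]
arr[3]=18 > 3: no swap

Place pivot at position 2: [2, 3, 3, 18, 19]
Pivot position: 2

After partitioning with pivot 3, the array becomes [2, 3, 3, 18, 19]. The pivot is placed at index 2. All elements to the left of the pivot are <= 3, and all elements to the right are > 3.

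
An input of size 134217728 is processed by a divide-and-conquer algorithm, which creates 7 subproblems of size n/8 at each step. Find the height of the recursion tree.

For divide and conquer with division factor 8:

Problem sizes at each level:
Level 0: 134217728
Level 1: 16777216
Level 2: 2097152
Level 3: 262144
Level 4: 32768
Level 5: 4096
Level 6: 512
Level 7: 64
Level 8: 8
Level 9: 1

The root is level 0 and the size-1 base case is level 9 (the tree spans levels 0 through 9, i.e. 10 levels counting the root), so the depth is the number of divisions: log_8(134217728) = 9

The recursion tree depth is log_8(134217728) = 9. At each level, the problem size is divided by 8, so it takes 9 divisions to reduce to a base case of size 1. The algorithm makes 7 recursive calls at each level.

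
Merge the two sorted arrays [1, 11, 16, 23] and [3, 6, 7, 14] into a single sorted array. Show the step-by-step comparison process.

Merging process:

Compare 1 vs 3: take 1 from left. Merged: [1]
Compare 11 vs 3: take 3 from right. Merged: [1, 3]
Compare 11 vs 6: take 6 from right. Merged: [1, 3, 6]
Compare 11 vs 7: take 7 from right. Merged: [1, 3, 6, 7]
Compare 11 vs 14: take 11 from left. Merged: [1, 3, 6, 7, 11]
Compare 16 vs 14: take 14 from right. Merged: [1, 3, 6, 7, 11, 14]
Append remaining from left: [16, 23]. Merged: [1, 3, 6, 7, 11, 14, 16, 23]

Final merged array: [1, 3, 6, 7, 11, 14, 16, 23]
Total comparisons: 6

The merged array is [1, 3, 6, 7, 11, 14, 16, 23], requiring 6 comparisons. The merge step runs in O(n) time where n is the total number of elements.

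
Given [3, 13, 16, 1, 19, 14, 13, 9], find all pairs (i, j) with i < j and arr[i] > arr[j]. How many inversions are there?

Finding inversions in [3, 13, 16, 1, 19, 14, 13, 9]:

(0, 3): arr[0]=3 > arr[3]=1
(1, 3): arr[1]=13 > arr[3]=1
(1, 7): arr[1]=13 > arr[7]=9
(2, 3): arr[2]=16 > arr[3]=1
(2, 5): arr[2]=16 > arr[5]=14
(2, 6): arr[2]=16 > arr[6]=13
(2, 7): arr[2]=16 > arr[7]=9
(4, 5): arr[4]=19 > arr[5]=14
(4, 6): arr[4]=19 > arr[6]=13
(4, 7): arr[4]=19 > arr[7]=9
(5, 6): arr[5]=14 > arr[6]=13
(5, 7): arr[5]=14 > arr[7]=9
(6, 7): arr[6]=13 > arr[7]=9

Total inversions: 13

The array has 13 inversion(s): (0,3), (1,3), (1,7), (2,3), (2,5), (2,6), (2,7), (4,5), (4,6), (4,7), (5,6), (5,7), (6,7). Each pair (i,j) satisfies i < j and arr[i] > arr[j].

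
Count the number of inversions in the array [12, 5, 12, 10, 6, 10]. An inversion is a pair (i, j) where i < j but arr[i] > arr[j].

Finding inversions in [12, 5, 12, 10, 6, 10]:

(0, 1): arr[0]=12 > arr[1]=5
(0, 3): arr[0]=12 > arr[3]=10
(0, 4): arr[0]=12 > arr[4]=6
(0, 5): arr[0]=12 > arr[5]=10
(2, 3): arr[2]=12 > arr[3]=10
(2, 4): arr[2]=12 > arr[4]=6
(2, 5): arr[2]=12 > arr[5]=10
(3, 4): arr[3]=10 > arr[4]=6

Total inversions: 8

The array has 8 inversion(s): (0,1), (0,3), (0,4), (0,5), (2,3), (2,4), (2,5), (3,4). Each pair (i,j) satisfies i < j and arr[i] > arr[j].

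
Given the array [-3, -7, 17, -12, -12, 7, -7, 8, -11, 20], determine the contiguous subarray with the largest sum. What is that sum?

Using Kadane's algorithm on [-3, -7, 17, -12, -12, 7, -7, 8, -11, 20]:

Scanning through the array:
Position 1 (value -7): max_ending_here = -7, max_so_far = -3
Position 2 (value 17): max_ending_here = 17, max_so_far = 17
Position 3 (value -12): max_ending_here = 5, max_so_far = 17
Position 4 (value -12): max_ending_here = -7, max_so_far = 17
Position 5 (value 7): max_ending_here = 7, max_so_far = 17
Position 6 (value -7): max_ending_here = 0, max_so_far = 17
Position 7 (value 8): max_ending_here = 8, max_so_far = 17
Position 8 (value -11): max_ending_here = -3, max_so_far = 17
Position 9 (value 20): max_ending_here = 20, max_so_far = 20

Maximum subarray: [20]
Maximum sum: 20

The maximum subarray is [20] with sum 20. This subarray runs from index 9 to index 9.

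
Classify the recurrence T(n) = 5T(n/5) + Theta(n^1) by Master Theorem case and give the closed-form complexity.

Master Theorem for T(n) = 5T(n/5) + O(n^1):

a = 5, b = 5, c = 1
log_b(a) = log_5(5) = 1.0000

Case 2: c = 1 = log_5(5) = 1.0000
T(n) = O(n^1 log n) = O(n log n)

For T(n) = 5T(n/5) + O(n^1): log_5(5) = 1.0000. This is Case 2 of the Master Theorem (c = log_b(a), equal work at all levels), giving O(n log n).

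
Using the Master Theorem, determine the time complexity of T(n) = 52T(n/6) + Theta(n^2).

Master Theorem for T(n) = 52T(n/6) + O(n^2):

a = 52, b = 6, c = 2
log_b(a) = log_6(52) = 2.2052

Case 1: c = 2 < log_6(52) = 2.2052
T(n) = O(n^(log_6 52))

For T(n) = 52T(n/6) + O(n^2): log_6(52) = 2.2052. This is Case 1 of the Master Theorem (c < log_b(a), work dominated by leaves), giving O(n^(log_6 52)).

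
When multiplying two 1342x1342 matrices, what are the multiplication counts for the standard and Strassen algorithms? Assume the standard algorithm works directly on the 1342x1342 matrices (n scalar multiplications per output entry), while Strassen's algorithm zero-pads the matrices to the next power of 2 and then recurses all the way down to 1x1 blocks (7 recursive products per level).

Matrix multiplication for 1342x1342 matrices:

Strassen's algorithm requires power-of-2 dimensions. Pad 1342x1342 to 2048x2048 (next power of 2).

Standard algorithm: 1342^3 = 2416893688 multiplications
Strassen's algorithm: 7^(log2(2048)) = 7^11 = 1977326743 multiplications
Savings: 2416893688 - 1977326743 = 439566945 multiplications

Standard: 2416893688 multiplications (1342^3). Strassen: 1977326743 multiplications (7^11, after padding to 2048x2048). Strassen reduces 8 recursive multiplications to 7 at each level.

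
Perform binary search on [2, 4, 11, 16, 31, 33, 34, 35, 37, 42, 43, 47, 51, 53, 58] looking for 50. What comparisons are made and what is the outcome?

Binary search for 50 in [2, 4, 11, 16, 31, 33, 34, 35, 37, 42, 43, 47, 51, 53, 58]:

lo=0, hi=14, mid=7, arr[mid]=35 -> 35 < 50, search right half
lo=8, hi=14, mid=11, arr[mid]=47 -> 47 < 50, search right half
lo=12, hi=14, mid=13, arr[mid]=53 -> 53 > 50, search left half
lo=12, hi=12, mid=12, arr[mid]=51 -> 51 > 50, search left half
lo=12 > hi=11, target 50 not found

Binary search determines that 50 is not in the array after 4 comparisons. The search space was exhausted without finding the target.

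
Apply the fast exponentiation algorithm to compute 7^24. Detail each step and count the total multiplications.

Computing 7^24 by squaring (build up from 7^1; each line after the first costs one multiplication):

7^1 = 7
7^2 = (7^1)^2 = 7^2 = 49
7^3 = 7 * 7^2 = 7 * 49 = 343
7^6 = (7^3)^2 = 343^2 = 117649
7^12 = (7^6)^2 = 117649^2 = 13841287201
7^24 = (7^12)^2 = 13841287201^2 = 191581231380566414401

Result: 191581231380566414401
Multiplications needed: 5 (5 lines after 7^1)

7^24 = 191581231380566414401. Using exponentiation by squaring, this requires 5 multiplications. The key idea: if the exponent is even, square the half-power; if odd, multiply by the base once.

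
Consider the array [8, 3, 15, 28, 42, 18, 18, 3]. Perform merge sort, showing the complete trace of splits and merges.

Merge sort trace:

Split: [8, 3, 15, 28, 42, 18, 18, 3] -> [8, 3, 15, 28] and [42, 18, 18, 3]
  Split: [8, 3, 15, 28] -> [8, 3] and [15, 28]
    Split: [8, 3] -> [8] and [3]
    Merge: [8] + [3] -> [3, 8]
    Split: [15, 28] -> [15] and [28]
    Merge: [15] + [28] -> [15, 28]
  Merge: [3, 8] + [15, 28] -> [3, 8, 15, 28]
  Split: [42, 18, 18, 3] -> [42, 18] and [18, 3]
    Split: [42, 18] -> [42] and [18]
    Merge: [42] + [18] -> [18, 42]
    Split: [18, 3] -> [18] and [3]
    Merge: [18] + [3] -> [3, 18]
  Merge: [18, 42] + [3, 18] -> [3, 18, 18, 42]
Merge: [3, 8, 15, 28] + [3, 18, 18, 42] -> [3, 3, 8, 15, 18, 18, 28, 42]

Final sorted array: [3, 3, 8, 15, 18, 18, 28, 42]

The merge sort proceeds by recursively splitting the array and merging sorted halves.
After all merges, the sorted array is [3, 3, 8, 15, 18, 18, 28, 42].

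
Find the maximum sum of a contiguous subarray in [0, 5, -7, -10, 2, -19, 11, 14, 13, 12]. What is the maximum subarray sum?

Using Kadane's algorithm on [0, 5, -7, -10, 2, -19, 11, 14, 13, 12]:

Scanning through the array:
Position 1 (value 5): max_ending_here = 5, max_so_far = 5
Position 2 (value -7): max_ending_here = -2, max_so_far = 5
Position 3 (value -10): max_ending_here = -10, max_so_far = 5
Position 4 (value 2): max_ending_here = 2, max_so_far = 5
Position 5 (value -19): max_ending_here = -17, max_so_far = 5
Position 6 (value 11): max_ending_here = 11, max_so_far = 11
Position 7 (value 14): max_ending_here = 25, max_so_far = 25
Position 8 (value 13): max_ending_here = 38, max_so_far = 38
Position 9 (value 12): max_ending_here = 50, max_so_far = 50

Maximum subarray: [11, 14, 13, 12]
Maximum sum: 50

The maximum subarray is [11, 14, 13, 12] with sum 50. This subarray runs from index 6 to index 9.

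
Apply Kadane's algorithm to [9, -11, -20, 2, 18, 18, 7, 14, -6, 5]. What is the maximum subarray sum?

Using Kadane's algorithm on [9, -11, -20, 2, 18, 18, 7, 14, -6, 5]:

Scanning through the array:
Position 1 (value -11): max_ending_here = -2, max_so_far = 9
Position 2 (value -20): max_ending_here = -20, max_so_far = 9
Position 3 (value 2): max_ending_here = 2, max_so_far = 9
Position 4 (value 18): max_ending_here = 20, max_so_far = 20
Position 5 (value 18): max_ending_here = 38, max_so_far = 38
Position 6 (value 7): max_ending_here = 45, max_so_far = 45
Position 7 (value 14): max_ending_here = 59, max_so_far = 59
Position 8 (value -6): max_ending_here = 53, max_so_far = 59
Position 9 (value 5): max_ending_here = 58, max_so_far = 59

Maximum subarray: [2, 18, 18, 7, 14]
Maximum sum: 59

The maximum subarray is [2, 18, 18, 7, 14] with sum 59. This subarray runs from index 3 to index 7.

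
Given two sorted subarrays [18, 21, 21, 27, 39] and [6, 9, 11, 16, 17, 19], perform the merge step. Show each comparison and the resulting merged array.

Merging process:

Compare 18 vs 6: take 6 from right. Merged: [6]
Compare 18 vs 9: take 9 from right. Merged: [6, 9]
Compare 18 vs 11: take 11 from right. Merged: [6, 9, 11]
Compare 18 vs 16: take 16 from right. Merged: [6, 9, 11, 16]
Compare 18 vs 17: take 17 from right. Merged: [6, 9, 11, 16, 17]
Compare 18 vs 19: take 18 from left. Merged: [6, 9, 11, 16, 17, 18]
Compare 21 vs 19: take 19 from right. Merged: [6, 9, 11, 16, 17, 18, 19]
Append remaining from left: [21, 21, 27, 39]. Merged: [6, 9, 11, 16, 17, 18, 19, 21, 21, 27, 39]

Final merged array: [6, 9, 11, 16, 17, 18, 19, 21, 21, 27, 39]
Total comparisons: 7

The merged array is [6, 9, 11, 16, 17, 18, 19, 21, 21, 27, 39], requiring 7 comparisons. The merge step runs in O(n) time where n is the total number of elements.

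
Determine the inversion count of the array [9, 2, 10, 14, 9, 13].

Finding inversions in [9, 2, 10, 14, 9, 13]:

(0, 1): arr[0]=9 > arr[1]=2
(2, 4): arr[2]=10 > arr[4]=9
(3, 4): arr[3]=14 > arr[4]=9
(3, 5): arr[3]=14 > arr[5]=13

Total inversions: 4

The array has 4 inversion(s): (0,1), (2,4), (3,4), (3,5). Each pair (i,j) satisfies i < j and arr[i] > arr[j].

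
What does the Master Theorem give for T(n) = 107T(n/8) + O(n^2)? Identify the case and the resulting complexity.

Master Theorem for T(n) = 107T(n/8) + O(n^2):

a = 107, b = 8, c = 2
log_b(a) = log_8(107) = 2.2472

Case 1: c = 2 < log_8(107) = 2.2472
T(n) = O(n^(log_8 107))

For T(n) = 107T(n/8) + O(n^2): log_8(107) = 2.2472. This is Case 1 of the Master Theorem (c < log_b(a), work dominated by leaves), giving O(n^(log_8 107)).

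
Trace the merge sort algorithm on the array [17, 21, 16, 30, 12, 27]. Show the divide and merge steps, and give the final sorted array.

Merge sort trace:

Split: [17, 21, 16, 30, 12, 27] -> [17, 21, 16] and [30, 12, 27]
  Split: [17, 21, 16] -> [17] and [21, 16]
    Split: [21, 16] -> [21] and [16]
    Merge: [21] + [16] -> [16, 21]
  Merge: [17] + [16, 21] -> [16, 17, 21]
  Split: [30, 12, 27] -> [30] and [12, 27]
    Split: [12, 27] -> [12] and [27]
    Merge: [12] + [27] -> [12, 27]
  Merge: [30] + [12, 27] -> [12, 27, 30]
Merge: [16, 17, 21] + [12, 27, 30] -> [12, 16, 17, 21, 27, 30]

Final sorted array: [12, 16, 17, 21, 27, 30]

The merge sort proceeds by recursively splitting the array and merging sorted halves.
After all merges, the sorted array is [12, 16, 17, 21, 27, 30].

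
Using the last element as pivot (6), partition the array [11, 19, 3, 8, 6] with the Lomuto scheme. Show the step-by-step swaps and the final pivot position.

Lomuto partition with pivot = 6:

Initial array: [11, 19, 3, 8, 6]

arr[0]=11 > 6: no swap
arr[1]=19 > 6: no swap
arr[2]=3 <= 6: swap with position 0, array becomes [3, 19, 11, 8, 6]
arr[3]=8 > 6: no swap

Place pivot at position 1: [3, 6, 11, 8, 19]
Pivot position: 1

After partitioning with pivot 6, the array becomes [3, 6, 11, 8, 19]. The pivot is placed at index 1. All elements to the left of the pivot are <= 6, and all elements to the right are > 6.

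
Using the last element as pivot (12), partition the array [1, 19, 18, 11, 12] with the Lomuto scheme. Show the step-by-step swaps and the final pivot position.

Lomuto partition with pivot = 12:

Initial array: [1, 19, 18, 11, 12]

arr[0]=1 <= 12: swap with position 0, array becomes [1, 19, 18, 11, 12]
arr[1]=19 > 12: no swap
arr[2]=18 > 12: no swap
arr[3]=11 <= 12: swap with position 1, array becomes [1, 11, 18, 19, 12]

Place pivot at position 2: [1, 11, 12, 19, 18]
Pivot position: 2

After partitioning with pivot 12, the array becomes [1, 11, 12, 19, 18]. The pivot is placed at index 2. All elements to the left of the pivot are <= 12, and all elements to the right are > 12.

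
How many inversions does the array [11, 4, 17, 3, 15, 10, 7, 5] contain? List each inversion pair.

Finding inversions in [11, 4, 17, 3, 15, 10, 7, 5]:

(0, 1): arr[0]=11 > arr[1]=4
(0, 3): arr[0]=11 > arr[3]=3
(0, 5): arr[0]=11 > arr[5]=10
(0, 6): arr[0]=11 > arr[6]=7
(0, 7): arr[0]=11 > arr[7]=5
(1, 3): arr[1]=4 > arr[3]=3
(2, 3): arr[2]=17 > arr[3]=3
(2, 4): arr[2]=17 > arr[4]=15
(2, 5): arr[2]=17 > arr[5]=10
(2, 6): arr[2]=17 > arr[6]=7
(2, 7): arr[2]=17 > arr[7]=5
(4, 5): arr[4]=15 > arr[5]=10
(4, 6): arr[4]=15 > arr[6]=7
(4, 7): arr[4]=15 > arr[7]=5
(5, 6): arr[5]=10 > arr[6]=7
(5, 7): arr[5]=10 > arr[7]=5
(6, 7): arr[6]=7 > arr[7]=5

Total inversions: 17

The array has 17 inversion(s): (0,1), (0,3), (0,5), (0,6), (0,7), (1,3), (2,3), (2,4), (2,5), (2,6), (2,7), (4,5), (4,6), (4,7), (5,6), (5,7), (6,7). Each pair (i,j) satisfies i < j and arr[i] > arr[j].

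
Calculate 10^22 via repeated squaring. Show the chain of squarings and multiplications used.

Computing 10^22 by squaring (build up from 10^1; each line after the first costs one multiplication):

10^1 = 10
10^2 = (10^1)^2 = 10^2 = 100
10^4 = (10^2)^2 = 100^2 = 10000
10^5 = 10 * 10^4 = 10 * 10000 = 100000
10^10 = (10^5)^2 = 100000^2 = 10000000000
10^11 = 10 * 10^10 = 10 * 10000000000 = 100000000000
10^22 = (10^11)^2 = 100000000000^2 = 10000000000000000000000

Result: 10000000000000000000000
Multiplications needed: 6 (6 lines after 10^1)

10^22 = 10000000000000000000000. Using exponentiation by squaring, this requires 6 multiplications. The key idea: if the exponent is even, square the half-power; if odd, multiply by the base once.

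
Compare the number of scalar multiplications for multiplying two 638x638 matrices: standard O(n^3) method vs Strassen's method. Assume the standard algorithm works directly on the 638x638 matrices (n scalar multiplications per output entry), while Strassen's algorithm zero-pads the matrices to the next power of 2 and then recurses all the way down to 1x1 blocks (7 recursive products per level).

Matrix multiplication for 638x638 matrices:

Strassen's algorithm requires power-of-2 dimensions. Pad 638x638 to 1024x1024 (next power of 2).

Standard algorithm: 638^3 = 259694072 multiplications
Strassen's algorithm: 7^(log2(1024)) = 7^10 = 282475249 multiplications
Difference: 259694072 - 282475249 = -22781177 (Strassen uses MORE here due to padding overhead — for small or just-over-power-of-2 n, padding can outweigh the per-level savings)

Standard: 259694072 multiplications (638^3). Strassen: 282475249 multiplications (7^10, after padding to 1024x1024). Strassen reduces 8 recursive multiplications to 7 at each level.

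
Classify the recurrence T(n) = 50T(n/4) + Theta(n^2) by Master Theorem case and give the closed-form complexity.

Master Theorem for T(n) = 50T(n/4) + O(n^2):

a = 50, b = 4, c = 2
log_b(a) = log_4(50) = 2.8219

Case 1: c = 2 < log_4(50) = 2.8219
T(n) = O(n^(log_4 50))

For T(n) = 50T(n/4) + O(n^2): log_4(50) = 2.8219. This is Case 1 of the Master Theorem (c < log_b(a), work dominated by leaves), giving O(n^(log_4 50)).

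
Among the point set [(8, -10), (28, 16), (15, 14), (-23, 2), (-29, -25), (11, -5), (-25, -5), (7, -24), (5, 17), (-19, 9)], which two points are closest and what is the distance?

Computing all pairwise distances among 10 points:

d((8, -10), (28, 16)) = 32.8024
d((8, -10), (15, 14)) = 25.0
d((8, -10), (-23, 2)) = 33.2415
d((8, -10), (-29, -25)) = 39.9249
d((8, -10), (11, -5)) = 5.831 <-- minimum
d((8, -10), (-25, -5)) = 33.3766
d((8, -10), (7, -24)) = 14.0357
d((8, -10), (5, 17)) = 27.1662
d((8, -10), (-19, 9)) = 33.0151
d((28, 16), (15, 14)) = 13.1529
d((28, 16), (-23, 2)) = 52.8867
d((28, 16), (-29, -25)) = 70.214
d((28, 16), (11, -5)) = 27.0185
d((28, 16), (-25, -5)) = 57.0088
d((28, 16), (7, -24)) = 45.1774
d((28, 16), (5, 17)) = 23.0217
d((28, 16), (-19, 9)) = 47.5184
d((15, 14), (-23, 2)) = 39.8497
d((15, 14), (-29, -25)) = 58.7963
d((15, 14), (11, -5)) = 19.4165
d((15, 14), (-25, -5)) = 44.2832
d((15, 14), (7, -24)) = 38.833
d((15, 14), (5, 17)) = 10.4403
d((15, 14), (-19, 9)) = 34.3657
d((-23, 2), (-29, -25)) = 27.6586
d((-23, 2), (11, -5)) = 34.7131
d((-23, 2), (-25, -5)) = 7.2801
d((-23, 2), (7, -24)) = 39.6989
d((-23, 2), (5, 17)) = 31.7648
d((-23, 2), (-19, 9)) = 8.0623
d((-29, -25), (11, -5)) = 44.7214
d((-29, -25), (-25, -5)) = 20.3961
d((-29, -25), (7, -24)) = 36.0139
d((-29, -25), (5, 17)) = 54.037
d((-29, -25), (-19, 9)) = 35.4401
d((11, -5), (-25, -5)) = 36.0
d((11, -5), (7, -24)) = 19.4165
d((11, -5), (5, 17)) = 22.8035
d((11, -5), (-19, 9)) = 33.1059
d((-25, -5), (7, -24)) = 37.2156
d((-25, -5), (5, 17)) = 37.2022
d((-25, -5), (-19, 9)) = 15.2315
d((7, -24), (5, 17)) = 41.0488
d((7, -24), (-19, 9)) = 42.0119
d((5, 17), (-19, 9)) = 25.2982

Closest pair: (8, -10) and (11, -5) with distance 5.831

The closest pair is (8, -10) and (11, -5) with Euclidean distance 5.831. For 10 points, brute-force pairwise comparison is shown above. For large n, the divide-and-conquer algorithm (sort by x, recurse on halves, check the dividing strip) achieves O(n log n).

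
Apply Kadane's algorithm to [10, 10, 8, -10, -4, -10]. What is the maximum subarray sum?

Using Kadane's algorithm on [10, 10, 8, -10, -4, -10]:

Scanning through the array:
Position 1 (value 10): max_ending_here = 20, max_so_far = 20
Position 2 (value 8): max_ending_here = 28, max_so_far = 28
Position 3 (value -10): max_ending_here = 18, max_so_far = 28
Position 4 (value -4): max_ending_here = 14, max_so_far = 28
Position 5 (value -10): max_ending_here = 4, max_so_far = 28

Maximum subarray: [10, 10, 8]
Maximum sum: 28

The maximum subarray is [10, 10, 8] with sum 28. This subarray runs from index 0 to index 2.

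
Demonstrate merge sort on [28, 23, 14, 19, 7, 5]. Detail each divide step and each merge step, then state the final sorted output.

Merge sort trace:

Split: [28, 23, 14, 19, 7, 5] -> [28, 23, 14] and [19, 7, 5]
  Split: [28, 23, 14] -> [28] and [23, 14]
    Split: [23, 14] -> [23] and [14]
    Merge: [23] + [14] -> [14, 23]
  Merge: [28] + [14, 23] -> [14, 23, 28]
  Split: [19, 7, 5] -> [19] and [7, 5]
    Split: [7, 5] -> [7] and [5]
    Merge: [7] + [5] -> [5, 7]
  Merge: [19] + [5, 7] -> [5, 7, 19]
Merge: [14, 23, 28] + [5, 7, 19] -> [5, 7, 14, 19, 23, 28]

Final sorted array: [5, 7, 14, 19, 23, 28]

The merge sort proceeds by recursively splitting the array and merging sorted halves.
After all merges, the sorted array is [5, 7, 14, 19, 23, 28].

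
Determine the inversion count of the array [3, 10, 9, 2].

Finding inversions in [3, 10, 9, 2]:

(0, 3): arr[0]=3 > arr[3]=2
(1, 2): arr[1]=10 > arr[2]=9
(1, 3): arr[1]=10 > arr[3]=2
(2, 3): arr[2]=9 > arr[3]=2

Total inversions: 4

The array has 4 inversion(s): (0,3), (1,2), (1,3), (2,3). Each pair (i,j) satisfies i < j and arr[i] > arr[j].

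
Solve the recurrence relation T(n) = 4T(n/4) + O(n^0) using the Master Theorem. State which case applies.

Master Theorem for T(n) = 4T(n/4) + O(n^0):

a = 4, b = 4, c = 0
log_b(a) = log_4(4) = 1.0000

Case 1: c = 0 < log_4(4) = 1.0000
T(n) = O(n^(log_4 4)) = O(n)

For T(n) = 4T(n/4) + O(n^0): log_4(4) = 1.0000. This is Case 1 of the Master Theorem (c < log_b(a), work dominated by leaves), giving O(n).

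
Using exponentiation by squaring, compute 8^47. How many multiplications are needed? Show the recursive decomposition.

Computing 8^47 by squaring (build up from 8^1; each line after the first costs one multiplication):

8^1 = 8
8^2 = (8^1)^2 = 8^2 = 64
8^4 = (8^2)^2 = 64^2 = 4096
8^5 = 8 * 8^4 = 8 * 4096 = 32768
8^10 = (8^5)^2 = 32768^2 = 1073741824
8^11 = 8 * 8^10 = 8 * 1073741824 = 8589934592
8^22 = (8^11)^2 = 8589934592^2 = 73786976294838206464
8^23 = 8 * 8^22 = 8 * 73786976294838206464 = 590295810358705651712
8^46 = (8^23)^2 = 590295810358705651712^2 = 348449143727040986586495598010130648530944
8^47 = 8 * 8^46 = 8 * 348449143727040986586495598010130648530944 = 2787593149816327892691964784081045188247552

Result: 2787593149816327892691964784081045188247552
Multiplications needed: 9 (9 lines after 8^1)

8^47 = 2787593149816327892691964784081045188247552. Using exponentiation by squaring, this requires 9 multiplications. The key idea: if the exponent is even, square the half-power; if odd, multiply by the base once.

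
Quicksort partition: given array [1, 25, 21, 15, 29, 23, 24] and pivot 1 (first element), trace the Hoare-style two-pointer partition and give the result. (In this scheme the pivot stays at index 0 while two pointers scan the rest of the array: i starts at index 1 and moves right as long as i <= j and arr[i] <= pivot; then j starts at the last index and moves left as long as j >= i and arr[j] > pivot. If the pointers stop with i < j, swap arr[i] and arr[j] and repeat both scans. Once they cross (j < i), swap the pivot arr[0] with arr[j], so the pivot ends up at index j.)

Hoare-style two-pointer partition with pivot = 1:

Initial array: [1, 25, 21, 15, 29, 23, 24]

Pointers start at i = 1, j = 6.
i ends at 1, j ends at 0: the pointers have crossed (j < i), so scanning stops.

j = 0, so swapping arr[0] with arr[j] leaves the pivot at position 0: [1, 25, 21, 15, 29, 23, 24]
Pivot position: 0

After partitioning with pivot 1, the array becomes [1, 25, 21, 15, 29, 23, 24]. The pivot is placed at index 0. All elements to the left of the pivot are <= 1, and all elements to the right are > 1.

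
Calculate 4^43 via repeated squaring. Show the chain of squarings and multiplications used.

Computing 4^43 by squaring (build up from 4^1; each line after the first costs one multiplication):

4^1 = 4
4^2 = (4^1)^2 = 4^2 = 16
4^4 = (4^2)^2 = 16^2 = 256
4^5 = 4 * 4^4 = 4 * 256 = 1024
4^10 = (4^5)^2 = 1024^2 = 1048576
4^20 = (4^10)^2 = 1048576^2 = 1099511627776
4^21 = 4 * 4^20 = 4 * 1099511627776 = 4398046511104
4^42 = (4^21)^2 = 4398046511104^2 = 19342813113834066795298816
4^43 = 4 * 4^42 = 4 * 19342813113834066795298816 = 77371252455336267181195264

Result: 77371252455336267181195264
Multiplications needed: 8 (8 lines after 4^1)

4^43 = 77371252455336267181195264. Using exponentiation by squaring, this requires 8 multiplications. The key idea: if the exponent is even, square the half-power; if odd, multiply by the base once.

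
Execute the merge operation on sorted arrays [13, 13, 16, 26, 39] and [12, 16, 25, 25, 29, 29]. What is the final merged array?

Merging process:

Compare 13 vs 12: take 12 from right. Merged: [12]
Compare 13 vs 16: take 13 from left. Merged: [12, 13]
Compare 13 vs 16: take 13 from left. Merged: [12, 13, 13]
Compare 16 vs 16: take 16 from left. Merged: [12, 13, 13, 16]
Compare 26 vs 16: take 16 from right. Merged: [12, 13, 13, 16, 16]
Compare 26 vs 25: take 25 from right. Merged: [12, 13, 13, 16, 16, 25]
Compare 26 vs 25: take 25 from right. Merged: [12, 13, 13, 16, 16, 25, 25]
Compare 26 vs 29: take 26 from left. Merged: [12, 13, 13, 16, 16, 25, 25, 26]
Compare 39 vs 29: take 29 from right. Merged: [12, 13, 13, 16, 16, 25, 25, 26, 29]
Compare 39 vs 29: take 29 from right. Merged: [12, 13, 13, 16, 16, 25, 25, 26, 29, 29]
Append remaining from left: [39]. Merged: [12, 13, 13, 16, 16, 25, 25, 26, 29, 29, 39]

Final merged array: [12, 13, 13, 16, 16, 25, 25, 26, 29, 29, 39]
Total comparisons: 10

The merged array is [12, 13, 13, 16, 16, 25, 25, 26, 29, 29, 39], requiring 10 comparisons. The merge step runs in O(n) time where n is the total number of elements.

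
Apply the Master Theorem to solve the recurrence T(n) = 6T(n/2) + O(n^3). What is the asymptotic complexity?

Master Theorem for T(n) = 6T(n/2) + O(n^3):

a = 6, b = 2, c = 3
log_b(a) = log_2(6) = 2.5850

Case 3: c = 3 > log_2(6) = 2.5850
T(n) = O(n^3) = O(n^3)

For T(n) = 6T(n/2) + O(n^3): log_2(6) = 2.5850. This is Case 3 of the Master Theorem (c > log_b(a), work dominated by root), giving O(n^3).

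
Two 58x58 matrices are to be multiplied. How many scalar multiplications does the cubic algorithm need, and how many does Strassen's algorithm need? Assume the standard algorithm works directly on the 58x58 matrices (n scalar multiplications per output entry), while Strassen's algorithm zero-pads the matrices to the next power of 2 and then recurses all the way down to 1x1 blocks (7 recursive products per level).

Matrix multiplication for 58x58 matrices:

Strassen's algorithm requires power-of-2 dimensions. Pad 58x58 to 64x64 (next power of 2).

Standard algorithm: 58^3 = 195112 multiplications
Strassen's algorithm: 7^(log2(64)) = 7^6 = 117649 multiplications
Savings: 195112 - 117649 = 77463 multiplications

Standard: 195112 multiplications (58^3). Strassen: 117649 multiplications (7^6, after padding to 64x64). Strassen reduces 8 recursive multiplications to 7 at each level.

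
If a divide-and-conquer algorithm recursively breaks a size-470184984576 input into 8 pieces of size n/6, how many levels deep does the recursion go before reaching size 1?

For divide and conquer with division factor 6:

Problem sizes at each level:
Level 0: 470184984576
Level 1: 78364164096
Level 2: 13060694016
Level 3: 2176782336
Level 4: 362797056
Level 5: 60466176
Level 6: 10077696
Level 7: 1679616
Level 8: 279936
Level 9: 46656
Level 10: 7776
Level 11: 1296
Level 12: 216
Level 13: 36
Level 14: 6
Level 15: 1

The root is level 0 and the size-1 base case is level 15 (the tree spans levels 0 through 15, i.e. 16 levels counting the root), so the depth is the number of divisions: log_6(470184984576) = 15

The recursion tree depth is log_6(470184984576) = 15. At each level, the problem size is divided by 6, so it takes 15 divisions to reduce to a base case of size 1. The algorithm makes 8 recursive calls at each level.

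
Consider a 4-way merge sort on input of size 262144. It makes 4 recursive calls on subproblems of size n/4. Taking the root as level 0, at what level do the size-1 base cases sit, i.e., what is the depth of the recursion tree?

For divide and conquer with division factor 4:

Problem sizes at each level:
Level 0: 262144
Level 1: 65536
Level 2: 16384
Level 3: 4096
Level 4: 1024
Level 5: 256
Level 6: 64
Level 7: 16
Level 8: 4
Level 9: 1

The root is level 0 and the size-1 base case is level 9 (the tree spans levels 0 through 9, i.e. 10 levels counting the root), so the depth is the number of divisions: log_4(262144) = 9

The recursion tree depth is log_4(262144) = 9. At each level, the problem size is divided by 4, so it takes 9 divisions to reduce to a base case of size 1. The algorithm makes 4 recursive calls at each level.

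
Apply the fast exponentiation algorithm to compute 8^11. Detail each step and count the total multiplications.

Computing 8^11 by squaring (build up from 8^1; each line after the first costs one multiplication):

8^1 = 8
8^2 = (8^1)^2 = 8^2 = 64
8^4 = (8^2)^2 = 64^2 = 4096
8^5 = 8 * 8^4 = 8 * 4096 = 32768
8^10 = (8^5)^2 = 32768^2 = 1073741824
8^11 = 8 * 8^10 = 8 * 1073741824 = 8589934592

Result: 8589934592
Multiplications needed: 5 (5 lines after 8^1)

8^11 = 8589934592. Using exponentiation by squaring, this requires 5 multiplications. The key idea: if the exponent is even, square the half-power; if odd, multiply by the base once.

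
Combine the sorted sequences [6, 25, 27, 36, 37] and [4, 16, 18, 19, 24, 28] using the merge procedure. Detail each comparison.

Merging process:

Compare 6 vs 4: take 4 from right. Merged: [4]
Compare 6 vs 16: take 6 from left. Merged: [4, 6]
Compare 25 vs 16: take 16 from right. Merged: [4, 6, 16]
Compare 25 vs 18: take 18 from right. Merged: [4, 6, 16, 18]
Compare 25 vs 19: take 19 from right. Merged: [4, 6, 16, 18, 19]
Compare 25 vs 24: take 24 from right. Merged: [4, 6, 16, 18, 19, 24]
Compare 25 vs 28: take 25 from left. Merged: [4, 6, 16, 18, 19, 24, 25]
Compare 27 vs 28: take 27 from left. Merged: [4, 6, 16, 18, 19, 24, 25, 27]
Compare 36 vs 28: take 28 from right. Merged: [4, 6, 16, 18, 19, 24, 25, 27, 28]
Append remaining from left: [36, 37]. Merged: [4, 6, 16, 18, 19, 24, 25, 27, 28, 36, 37]

Final merged array: [4, 6, 16, 18, 19, 24, 25, 27, 28, 36, 37]
Total comparisons: 9

The merged array is [4, 6, 16, 18, 19, 24, 25, 27, 28, 36, 37], requiring 9 comparisons. The merge step runs in O(n) time where n is the total number of elements.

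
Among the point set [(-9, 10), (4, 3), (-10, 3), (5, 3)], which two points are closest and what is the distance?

Computing all pairwise distances among 4 points:

d((-9, 10), (4, 3)) = 14.7648
d((-9, 10), (-10, 3)) = 7.0711
d((-9, 10), (5, 3)) = 15.6525
d((4, 3), (-10, 3)) = 14.0
d((4, 3), (5, 3)) = 1.0 <-- minimum
d((-10, 3), (5, 3)) = 15.0

Closest pair: (4, 3) and (5, 3) with distance 1.0

The closest pair is (4, 3) and (5, 3) with Euclidean distance 1.0. For 4 points, brute-force pairwise comparison is shown above. For large n, the divide-and-conquer algorithm (sort by x, recurse on halves, check the dividing strip) achieves O(n log n).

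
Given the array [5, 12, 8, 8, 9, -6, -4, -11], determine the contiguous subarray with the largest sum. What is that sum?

Using Kadane's algorithm on [5, 12, 8, 8, 9, -6, -4, -11]:

Scanning through the array:
Position 1 (value 12): max_ending_here = 17, max_so_far = 17
Position 2 (value 8): max_ending_here = 25, max_so_far = 25
Position 3 (value 8): max_ending_here = 33, max_so_far = 33
Position 4 (value 9): max_ending_here = 42, max_so_far = 42
Position 5 (value -6): max_ending_here = 36, max_so_far = 42
Position 6 (value -4): max_ending_here = 32, max_so_far = 42
Position 7 (value -11): max_ending_here = 21, max_so_far = 42

Maximum subarray: [5, 12, 8, 8, 9]
Maximum sum: 42

The maximum subarray is [5, 12, 8, 8, 9] with sum 42. This subarray runs from index 0 to index 4.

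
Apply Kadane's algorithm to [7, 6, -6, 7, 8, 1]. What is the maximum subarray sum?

Using Kadane's algorithm on [7, 6, -6, 7, 8, 1]:

Scanning through the array:
Position 1 (value 6): max_ending_here = 13, max_so_far = 13
Position 2 (value -6): max_ending_here = 7, max_so_far = 13
Position 3 (value 7): max_ending_here = 14, max_so_far = 14
Position 4 (value 8): max_ending_here = 22, max_so_far = 22
Position 5 (value 1): max_ending_here = 23, max_so_far = 23

Maximum subarray: [7, 6, -6, 7, 8, 1]
Maximum sum: 23

The maximum subarray is [7, 6, -6, 7, 8, 1] with sum 23. This subarray runs from index 0 to index 5.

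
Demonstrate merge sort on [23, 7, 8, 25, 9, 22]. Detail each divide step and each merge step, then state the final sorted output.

Merge sort trace:

Split: [23, 7, 8, 25, 9, 22] -> [23, 7, 8] and [25, 9, 22]
  Split: [23, 7, 8] -> [23] and [7, 8]
    Split: [7, 8] -> [7] and [8]
    Merge: [7] + [8] -> [7, 8]
  Merge: [23] + [7, 8] -> [7, 8, 23]
  Split: [25, 9, 22] -> [25] and [9, 22]
    Split: [9, 22] -> [9] and [22]
    Merge: [9] + [22] -> [9, 22]
  Merge: [25] + [9, 22] -> [9, 22, 25]
Merge: [7, 8, 23] + [9, 22, 25] -> [7, 8, 9, 22, 23, 25]

Final sorted array: [7, 8, 9, 22, 23, 25]

The merge sort proceeds by recursively splitting the array and merging sorted halves.
After all merges, the sorted array is [7, 8, 9, 22, 23, 25].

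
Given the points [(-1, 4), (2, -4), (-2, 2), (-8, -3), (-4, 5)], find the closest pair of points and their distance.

Computing all pairwise distances among 5 points:

d((-1, 4), (2, -4)) = 8.544
d((-1, 4), (-2, 2)) = 2.2361 <-- minimum
d((-1, 4), (-8, -3)) = 9.8995
d((-1, 4), (-4, 5)) = 3.1623
d((2, -4), (-2, 2)) = 7.2111
d((2, -4), (-8, -3)) = 10.0499
d((2, -4), (-4, 5)) = 10.8167
d((-2, 2), (-8, -3)) = 7.8102
d((-2, 2), (-4, 5)) = 3.6056
d((-8, -3), (-4, 5)) = 8.9443

Closest pair: (-1, 4) and (-2, 2) with distance 2.2361

The closest pair is (-1, 4) and (-2, 2) with Euclidean distance 2.2361. For 5 points, brute-force pairwise comparison is shown above. For large n, the divide-and-conquer algorithm (sort by x, recurse on halves, check the dividing strip) achieves O(n log n).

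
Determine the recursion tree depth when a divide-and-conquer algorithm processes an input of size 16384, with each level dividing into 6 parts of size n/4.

For divide and conquer with division factor 4:

Problem sizes at each level:
Level 0: 16384
Level 1: 4096
Level 2: 1024
Level 3: 256
Level 4: 64
Level 5: 16
Level 6: 4
Level 7: 1

The root is level 0 and the size-1 base case is level 7 (the tree spans levels 0 through 7, i.e. 8 levels counting the root), so the depth is the number of divisions: log_4(16384) = 7

The recursion tree depth is log_4(16384) = 7. At each level, the problem size is divided by 4, so it takes 7 divisions to reduce to a base case of size 1. The algorithm makes 6 recursive calls at each level.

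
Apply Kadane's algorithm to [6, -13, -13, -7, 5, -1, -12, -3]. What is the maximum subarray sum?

Using Kadane's algorithm on [6, -13, -13, -7, 5, -1, -12, -3]:

Scanning through the array:
Position 1 (value -13): max_ending_here = -7, max_so_far = 6
Position 2 (value -13): max_ending_here = -13, max_so_far = 6
Position 3 (value -7): max_ending_here = -7, max_so_far = 6
Position 4 (value 5): max_ending_here = 5, max_so_far = 6
Position 5 (value -1): max_ending_here = 4, max_so_far = 6
Position 6 (value -12): max_ending_here = -8, max_so_far = 6
Position 7 (value -3): max_ending_here = -3, max_so_far = 6

Maximum subarray: [6]
Maximum sum: 6

The maximum subarray is [6] with sum 6. This subarray runs from index 0 to index 0.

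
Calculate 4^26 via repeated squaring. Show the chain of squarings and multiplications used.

Computing 4^26 by squaring (build up from 4^1; each line after the first costs one multiplication):

4^1 = 4
4^2 = (4^1)^2 = 4^2 = 16
4^3 = 4 * 4^2 = 4 * 16 = 64
4^6 = (4^3)^2 = 64^2 = 4096
4^12 = (4^6)^2 = 4096^2 = 16777216
4^13 = 4 * 4^12 = 4 * 16777216 = 67108864
4^26 = (4^13)^2 = 67108864^2 = 4503599627370496

Result: 4503599627370496
Multiplications needed: 6 (6 lines after 4^1)

4^26 = 4503599627370496. Using exponentiation by squaring, this requires 6 multiplications. The key idea: if the exponent is even, square the half-power; if odd, multiply by the base once.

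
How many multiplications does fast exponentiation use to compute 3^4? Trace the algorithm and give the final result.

Computing 3^4 by squaring (build up from 3^1; each line after the first costs one multiplication):

3^1 = 3
3^2 = (3^1)^2 = 3^2 = 9
3^4 = (3^2)^2 = 9^2 = 81

Result: 81
Multiplications needed: 2 (2 lines after 3^1)

3^4 = 81. Using exponentiation by squaring, this requires 2 multiplications. The key idea: if the exponent is even, square the half-power; if odd, multiply by the base once.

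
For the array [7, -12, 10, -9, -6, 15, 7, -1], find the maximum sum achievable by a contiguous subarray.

Using Kadane's algorithm on [7, -12, 10, -9, -6, 15, 7, -1]:

Scanning through the array:
Position 1 (value -12): max_ending_here = -5, max_so_far = 7
Position 2 (value 10): max_ending_here = 10, max_so_far = 10
Position 3 (value -9): max_ending_here = 1, max_so_far = 10
Position 4 (value -6): max_ending_here = -5, max_so_far = 10
Position 5 (value 15): max_ending_here = 15, max_so_far = 15
Position 6 (value 7): max_ending_here = 22, max_so_far = 22
Position 7 (value -1): max_ending_here = 21, max_so_far = 22

Maximum subarray: [15, 7]
Maximum sum: 22

The maximum subarray is [15, 7] with sum 22. This subarray runs from index 5 to index 6.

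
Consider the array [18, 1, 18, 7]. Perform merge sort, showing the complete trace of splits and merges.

Merge sort trace:

Split: [18, 1, 18, 7] -> [18, 1] and [18, 7]
  Split: [18, 1] -> [18] and [1]
  Merge: [18] + [1] -> [1, 18]
  Split: [18, 7] -> [18] and [7]
  Merge: [18] + [7] -> [7, 18]
Merge: [1, 18] + [7, 18] -> [1, 7, 18, 18]

Final sorted array: [1, 7, 18, 18]

The merge sort proceeds by recursively splitting the array and merging sorted halves.
After all merges, the sorted array is [1, 7, 18, 18].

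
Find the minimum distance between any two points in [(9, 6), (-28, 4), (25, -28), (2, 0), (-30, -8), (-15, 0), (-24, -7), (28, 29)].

Computing all pairwise distances among 8 points:

d((9, 6), (-28, 4)) = 37.054
d((9, 6), (25, -28)) = 37.5766
d((9, 6), (2, 0)) = 9.2195
d((9, 6), (-30, -8)) = 41.4367
d((9, 6), (-15, 0)) = 24.7386
d((9, 6), (-24, -7)) = 35.4683
d((9, 6), (28, 29)) = 29.8329
d((-28, 4), (25, -28)) = 61.9112
d((-28, 4), (2, 0)) = 30.2655
d((-28, 4), (-30, -8)) = 12.1655
d((-28, 4), (-15, 0)) = 13.6015
d((-28, 4), (-24, -7)) = 11.7047
d((-28, 4), (28, 29)) = 61.327
d((25, -28), (2, 0)) = 36.2353
d((25, -28), (-30, -8)) = 58.5235
d((25, -28), (-15, 0)) = 48.8262
d((25, -28), (-24, -7)) = 53.3104
d((25, -28), (28, 29)) = 57.0789
d((2, 0), (-30, -8)) = 32.9848
d((2, 0), (-15, 0)) = 17.0
d((2, 0), (-24, -7)) = 26.9258
d((2, 0), (28, 29)) = 38.9487
d((-30, -8), (-15, 0)) = 17.0
d((-30, -8), (-24, -7)) = 6.0828 <-- minimum
d((-30, -8), (28, 29)) = 68.7968
d((-15, 0), (-24, -7)) = 11.4018
d((-15, 0), (28, 29)) = 51.8652
d((-24, -7), (28, 29)) = 63.2456

Closest pair: (-30, -8) and (-24, -7) with distance 6.0828

The closest pair is (-30, -8) and (-24, -7) with Euclidean distance 6.0828. For 8 points, brute-force pairwise comparison is shown above. For large n, the divide-and-conquer algorithm (sort by x, recurse on halves, check the dividing strip) achieves O(n log n).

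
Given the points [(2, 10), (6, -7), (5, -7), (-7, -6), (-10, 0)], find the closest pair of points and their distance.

Computing all pairwise distances among 5 points:

d((2, 10), (6, -7)) = 17.4642
d((2, 10), (5, -7)) = 17.2627
d((2, 10), (-7, -6)) = 18.3576
d((2, 10), (-10, 0)) = 15.6205
d((6, -7), (5, -7)) = 1.0 <-- minimum
d((6, -7), (-7, -6)) = 13.0384
d((6, -7), (-10, 0)) = 17.4642
d((5, -7), (-7, -6)) = 12.0416
d((5, -7), (-10, 0)) = 16.5529
d((-7, -6), (-10, 0)) = 6.7082

Closest pair: (6, -7) and (5, -7) with distance 1.0

The closest pair is (6, -7) and (5, -7) with Euclidean distance 1.0. For 5 points, brute-force pairwise comparison is shown above. For large n, the divide-and-conquer algorithm (sort by x, recurse on halves, check the dividing strip) achieves O(n log n).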